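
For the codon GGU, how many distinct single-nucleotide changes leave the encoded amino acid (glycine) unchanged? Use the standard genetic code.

3

Position 1: none → 0 synonymous.
Position 2: none → 0 synonymous.
Position 3: GGC, GGA, GGG → 3 synonymous.
Total: 0 + 0 + 3 = 3.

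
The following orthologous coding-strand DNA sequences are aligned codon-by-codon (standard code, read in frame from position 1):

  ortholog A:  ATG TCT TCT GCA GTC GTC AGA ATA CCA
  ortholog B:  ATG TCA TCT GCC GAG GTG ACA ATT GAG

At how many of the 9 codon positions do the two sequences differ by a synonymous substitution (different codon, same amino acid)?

Codon 1: ATG Met / ATG Met — identical.
Codon 2: TCT Ser / TCA Ser — synonymous.
Codon 3: TCT Ser / TCT Ser — identical.
Codon 4: GCA Ala / GCC Ala — synonymous.
Codon 5: GTC Val / GAG Glu — nonsynonymous.
Codon 6: GTC Val / GTG Val — synonymous.
Codon 7: AGA Arg / ACA Thr — nonsynonymous.
Codon 8: ATA Ile / ATT Ile — synonymous.
Codon 9: CCA Pro / GAG Glu — nonsynonymous.
Synonymous differences: 4.

4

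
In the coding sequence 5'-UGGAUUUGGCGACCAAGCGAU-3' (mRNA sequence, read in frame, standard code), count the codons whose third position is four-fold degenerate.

2

Codon 1 UGG (Trp): third position 1-fold.
Codon 2 AUU (Ile): third position 3-fold.
Codon 3 UGG (Trp): third position 1-fold.
Codon 4 CGA (Arg): third position 4-fold.
Codon 5 CCA (Pro): third position 4-fold.
Codon 6 AGC (Ser): third position 2-fold.
Codon 7 GAU (Asp): third position 2-fold.
Four-fold degenerate third positions: 2.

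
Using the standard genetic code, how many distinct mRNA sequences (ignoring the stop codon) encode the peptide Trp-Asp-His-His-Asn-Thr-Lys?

Trp: 1 codon.
Asp: 2 codons.
His: 2 codons.
His: 2 codons.
Asn: 2 codons.
Thr: 4 codons.
Lys: 2 codons.
1 × 2 × 2 × 2 × 2 × 4 × 2 = 128.

128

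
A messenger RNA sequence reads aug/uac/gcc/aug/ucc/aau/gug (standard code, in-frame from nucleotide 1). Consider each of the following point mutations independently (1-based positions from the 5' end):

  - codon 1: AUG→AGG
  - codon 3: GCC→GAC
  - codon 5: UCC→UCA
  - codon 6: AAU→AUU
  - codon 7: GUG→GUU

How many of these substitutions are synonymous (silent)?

Codon 1: AUG (Met) → AGG (Arg) — missense.
Codon 3: GCC (Ala) → GAC (Asp) — missense.
Codon 5: UCC (Ser) → UCA (Ser) — synonymous.
Codon 6: AAU (Asn) → AUU (Ile) — missense.
Codon 7: GUG (Val) → GUU (Val) — synonymous.
Synonymous: 2 of 5.

2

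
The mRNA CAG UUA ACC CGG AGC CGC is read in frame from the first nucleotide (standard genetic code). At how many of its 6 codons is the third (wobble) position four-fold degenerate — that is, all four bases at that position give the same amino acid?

Codon 1 CAG (Gln): third position 2-fold.
Codon 2 UUA (Leu): third position 2-fold.
Codon 3 ACC (Thr): third position 4-fold.
Codon 4 CGG (Arg): third position 4-fold.
Codon 5 AGC (Ser): third position 2-fold.
Codon 6 CGC (Arg): third position 4-fold.
Four-fold degenerate third positions: 3.

3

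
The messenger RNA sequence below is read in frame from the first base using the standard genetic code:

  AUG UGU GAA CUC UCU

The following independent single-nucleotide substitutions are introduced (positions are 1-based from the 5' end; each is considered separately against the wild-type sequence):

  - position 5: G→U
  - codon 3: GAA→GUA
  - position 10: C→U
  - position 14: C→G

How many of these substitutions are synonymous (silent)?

Codon 2: UGU (Cys) → UUU (Phe) — missense.
Codon 3: GAA (Glu) → GUA (Val) — missense.
Codon 4: CUC (Leu) → UUC (Phe) — missense.
Codon 5: UCU (Ser) → UGU (Cys) — missense.
Synonymous: 0 of 4.

0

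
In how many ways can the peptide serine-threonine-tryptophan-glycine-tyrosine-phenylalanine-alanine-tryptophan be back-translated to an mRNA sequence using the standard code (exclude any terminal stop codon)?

1536

Ser: 6 codons.
Thr: 4 codons.
Trp: 1 codon.
Gly: 4 codons.
Tyr: 2 codons.
Phe: 2 codons.
Ala: 4 codons.
Trp: 1 codon.
6 × 4 × 1 × 4 × 2 × 2 × 4 × 1 = 1536.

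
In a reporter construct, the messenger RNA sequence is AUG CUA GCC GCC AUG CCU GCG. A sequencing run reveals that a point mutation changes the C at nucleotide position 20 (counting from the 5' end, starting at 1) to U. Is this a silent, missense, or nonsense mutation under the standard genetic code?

Position 20 falls in codon 7: GCG → Ala.
After the substitution the codon is GUG → Val.
Ala ≠ Val, so this is a missense mutation.

missense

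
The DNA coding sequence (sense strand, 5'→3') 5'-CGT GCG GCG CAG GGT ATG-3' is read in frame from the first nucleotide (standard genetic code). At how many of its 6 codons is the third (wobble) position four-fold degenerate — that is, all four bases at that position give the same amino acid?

Codon 1 CGT (Arg): third position 4-fold.
Codon 2 GCG (Ala): third position 4-fold.
Codon 3 GCG (Ala): third position 4-fold.
Codon 4 CAG (Gln): third position 2-fold.
Codon 5 GGT (Gly): third position 4-fold.
Codon 6 ATG (Met): third position 1-fold.
Four-fold degenerate third positions: 4.

4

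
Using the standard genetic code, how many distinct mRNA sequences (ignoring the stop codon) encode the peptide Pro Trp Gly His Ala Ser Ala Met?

Pro: 4 codons.
Trp: 1 codon.
Gly: 4 codons.
His: 2 codons.
Ala: 4 codons.
Ser: 6 codons.
Ala: 4 codons.
Met: 1 codon.
4 × 1 × 4 × 2 × 4 × 6 × 4 × 1 = 3072.

3072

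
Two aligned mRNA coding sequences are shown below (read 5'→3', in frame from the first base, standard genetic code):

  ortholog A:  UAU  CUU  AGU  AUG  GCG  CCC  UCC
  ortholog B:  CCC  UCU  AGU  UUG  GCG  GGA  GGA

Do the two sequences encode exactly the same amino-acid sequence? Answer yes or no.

Codon 1: UAU Tyr / CCC Pro — nonsynonymous.
Codon 2: CUU Leu / UCU Ser — nonsynonymous.
Codon 3: AGU Ser / AGU Ser — identical.
Codon 4: AUG Met / UUG Leu — nonsynonymous.
Codon 5: GCG Ala / GCG Ala — identical.
Codon 6: CCC Pro / GGA Gly — nonsynonymous.
Codon 7: UCC Ser / GGA Gly — nonsynonymous.
Nonsynonymous differences: 5 → different protein.

no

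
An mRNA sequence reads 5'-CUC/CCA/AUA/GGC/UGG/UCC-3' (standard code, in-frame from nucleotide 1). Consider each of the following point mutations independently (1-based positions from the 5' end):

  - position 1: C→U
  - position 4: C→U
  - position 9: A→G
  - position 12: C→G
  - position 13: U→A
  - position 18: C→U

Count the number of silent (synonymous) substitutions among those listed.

2

Codon 1: CUC (Leu) → UUC (Phe) — missense.
Codon 2: CCA (Pro) → UCA (Ser) — missense.
Codon 3: AUA (Ile) → AUG (Met) — missense.
Codon 4: GGC (Gly) → GGG (Gly) — synonymous.
Codon 5: UGG (Trp) → AGG (Arg) — missense.
Codon 6: UCC (Ser) → UCU (Ser) — synonymous.
Synonymous: 2 of 6.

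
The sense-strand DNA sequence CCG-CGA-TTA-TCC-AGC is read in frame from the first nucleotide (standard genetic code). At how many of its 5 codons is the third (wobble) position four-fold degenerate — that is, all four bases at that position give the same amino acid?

Codon 1 CCG (Pro): third position 4-fold.
Codon 2 CGA (Arg): third position 4-fold.
Codon 3 TTA (Leu): third position 2-fold.
Codon 4 TCC (Ser): third position 4-fold.
Codon 5 AGC (Ser): third position 2-fold.
Four-fold degenerate third positions: 3.

3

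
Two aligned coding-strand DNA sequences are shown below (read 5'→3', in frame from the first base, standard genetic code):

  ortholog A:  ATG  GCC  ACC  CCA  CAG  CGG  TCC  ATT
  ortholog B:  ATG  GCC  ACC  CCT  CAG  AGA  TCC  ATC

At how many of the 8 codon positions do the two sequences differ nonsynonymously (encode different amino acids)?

0

Codon 1: ATG Met / ATG Met — identical.
Codon 2: GCC Ala / GCC Ala — identical.
Codon 3: ACC Thr / ACC Thr — identical.
Codon 4: CCA Pro / CCT Pro — synonymous.
Codon 5: CAG Gln / CAG Gln — identical.
Codon 6: CGG Arg / AGA Arg — synonymous.
Codon 7: TCC Ser / TCC Ser — identical.
Codon 8: ATT Ile / ATC Ile — synonymous.
Nonsynonymous differences: 0.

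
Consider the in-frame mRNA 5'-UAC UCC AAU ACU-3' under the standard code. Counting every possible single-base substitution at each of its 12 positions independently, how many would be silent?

Codon 1 (UAC, Tyr): 1 synonymous substitution.
Codon 2 (UCC, Ser): 3 synonymous substitutions.
Codon 3 (AAU, Asn): 1 synonymous substitution.
Codon 4 (ACU, Thr): 3 synonymous substitutions.
Total: 1 + 3 + 1 + 3 = 8.

8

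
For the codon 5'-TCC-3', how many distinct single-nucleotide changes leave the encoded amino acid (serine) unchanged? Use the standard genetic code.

Position 1: none → 0 synonymous.
Position 2: none → 0 synonymous.
Position 3: TCT, TCA, TCG → 3 synonymous.
Total: 0 + 0 + 3 = 3.

3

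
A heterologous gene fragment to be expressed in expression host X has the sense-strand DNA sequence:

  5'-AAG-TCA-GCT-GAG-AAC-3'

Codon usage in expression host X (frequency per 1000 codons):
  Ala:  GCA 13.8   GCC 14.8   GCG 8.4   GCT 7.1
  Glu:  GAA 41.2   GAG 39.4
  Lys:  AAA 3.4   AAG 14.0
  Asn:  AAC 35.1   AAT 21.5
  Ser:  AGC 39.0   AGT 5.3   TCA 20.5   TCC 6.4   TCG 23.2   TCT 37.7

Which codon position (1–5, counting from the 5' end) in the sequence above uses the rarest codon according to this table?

3

Codon 1 AAG (Lys): 14.0 per 1000.
Codon 2 TCA (Ser): 20.5 per 1000.
Codon 3 GCT (Ala): 7.1 per 1000.
Codon 4 GAG (Glu): 39.4 per 1000.
Codon 5 AAC (Asn): 35.1 per 1000.
Lowest frequency is 7.1 at codon 3.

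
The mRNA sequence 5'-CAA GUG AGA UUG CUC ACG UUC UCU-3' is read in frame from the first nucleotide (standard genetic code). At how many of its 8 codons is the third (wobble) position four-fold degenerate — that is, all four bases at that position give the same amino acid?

Codon 1 CAA (Gln): third position 2-fold.
Codon 2 GUG (Val): third position 4-fold.
Codon 3 AGA (Arg): third position 2-fold.
Codon 4 UUG (Leu): third position 2-fold.
Codon 5 CUC (Leu): third position 4-fold.
Codon 6 ACG (Thr): third position 4-fold.
Codon 7 UUC (Phe): third position 2-fold.
Codon 8 UCU (Ser): third position 4-fold.
Four-fold degenerate third positions: 4.

4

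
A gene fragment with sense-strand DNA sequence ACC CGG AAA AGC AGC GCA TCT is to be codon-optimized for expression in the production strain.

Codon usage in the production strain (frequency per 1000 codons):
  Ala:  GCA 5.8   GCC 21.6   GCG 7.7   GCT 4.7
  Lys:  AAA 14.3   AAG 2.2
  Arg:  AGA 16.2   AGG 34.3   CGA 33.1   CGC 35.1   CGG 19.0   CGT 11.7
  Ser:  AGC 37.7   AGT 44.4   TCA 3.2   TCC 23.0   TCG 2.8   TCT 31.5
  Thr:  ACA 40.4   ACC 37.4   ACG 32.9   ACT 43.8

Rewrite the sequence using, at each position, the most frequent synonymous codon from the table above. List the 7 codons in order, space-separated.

ACT CGC AAA AGT AGT GCC AGT

Codon 1 (Thr): best is ACT at 43.8.
Codon 2 (Arg): best is CGC at 35.1.
Codon 3 (Lys): best is AAA at 14.3.
Codon 4 (Ser): best is AGT at 44.4.
Codon 5 (Ser): best is AGT at 44.4.
Codon 6 (Ala): best is GCC at 21.6.
Codon 7 (Ser): best is AGT at 44.4.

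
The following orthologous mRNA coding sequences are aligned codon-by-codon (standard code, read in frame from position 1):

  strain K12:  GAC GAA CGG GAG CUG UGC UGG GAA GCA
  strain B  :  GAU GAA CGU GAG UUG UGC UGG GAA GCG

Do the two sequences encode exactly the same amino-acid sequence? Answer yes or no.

yes

Codon 1: GAC Asp / GAU Asp — synonymous.
Codon 2: GAA Glu / GAA Glu — identical.
Codon 3: CGG Arg / CGU Arg — synonymous.
Codon 4: GAG Glu / GAG Glu — identical.
Codon 5: CUG Leu / UUG Leu — synonymous.
Codon 6: UGC Cys / UGC Cys — identical.
Codon 7: UGG Trp / UGG Trp — identical.
Codon 8: GAA Glu / GAA Glu — identical.
Codon 9: GCA Ala / GCG Ala — synonymous.
Nonsynonymous differences: 0 → same protein.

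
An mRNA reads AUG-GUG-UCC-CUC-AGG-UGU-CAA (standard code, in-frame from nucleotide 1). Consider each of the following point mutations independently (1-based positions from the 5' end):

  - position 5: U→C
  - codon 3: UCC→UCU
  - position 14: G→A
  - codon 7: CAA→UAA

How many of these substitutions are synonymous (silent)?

1

Codon 2: GUG (Val) → GCG (Ala) — missense.
Codon 3: UCC (Ser) → UCU (Ser) — synonymous.
Codon 5: AGG (Arg) → AAG (Lys) — missense.
Codon 7: CAA (Gln) → UAA (Stop) — nonsense.
Synonymous: 1 of 4.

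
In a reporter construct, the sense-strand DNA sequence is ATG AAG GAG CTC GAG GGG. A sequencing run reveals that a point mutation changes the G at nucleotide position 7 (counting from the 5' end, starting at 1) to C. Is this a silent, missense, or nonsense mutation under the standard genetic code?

missense

Position 7 falls in codon 3: GAG → Glu.
After the substitution the codon is CAG → Gln.
Glu ≠ Gln, so this is a missense mutation.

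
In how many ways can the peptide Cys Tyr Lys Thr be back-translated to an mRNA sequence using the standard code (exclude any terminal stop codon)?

32

Cys: 2 codons.
Tyr: 2 codons.
Lys: 2 codons.
Thr: 4 codons.
2 × 2 × 2 × 4 = 32.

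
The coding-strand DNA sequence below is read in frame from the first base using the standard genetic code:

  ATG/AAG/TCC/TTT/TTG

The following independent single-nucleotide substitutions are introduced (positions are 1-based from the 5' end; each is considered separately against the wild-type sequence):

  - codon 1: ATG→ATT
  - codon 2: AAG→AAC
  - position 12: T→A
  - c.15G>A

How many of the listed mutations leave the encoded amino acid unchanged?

1

Codon 1: ATG (Met) → ATT (Ile) — missense.
Codon 2: AAG (Lys) → AAC (Asn) — missense.
Codon 4: TTT (Phe) → TTA (Leu) — missense.
Codon 5: TTG (Leu) → TTA (Leu) — synonymous.
Synonymous: 1 of 4.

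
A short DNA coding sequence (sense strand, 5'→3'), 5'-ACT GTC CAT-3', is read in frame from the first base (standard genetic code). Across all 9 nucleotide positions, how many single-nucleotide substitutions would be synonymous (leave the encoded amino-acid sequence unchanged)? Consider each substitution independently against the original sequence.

Codon 1 (ACT, Thr): 3 synonymous substitutions.
Codon 2 (GTC, Val): 3 synonymous substitutions.
Codon 3 (CAT, His): 1 synonymous substitution.
Total: 3 + 3 + 1 = 7.

7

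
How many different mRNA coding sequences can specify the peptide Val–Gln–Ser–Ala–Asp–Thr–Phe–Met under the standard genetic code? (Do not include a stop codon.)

3072

Val: 4 codons.
Gln: 2 codons.
Ser: 6 codons.
Ala: 4 codons.
Asp: 2 codons.
Thr: 4 codons.
Phe: 2 codons.
Met: 1 codon.
4 × 2 × 6 × 4 × 2 × 4 × 2 × 1 = 3072.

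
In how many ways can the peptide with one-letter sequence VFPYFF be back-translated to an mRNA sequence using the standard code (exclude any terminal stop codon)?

256

Val: 4 codons.
Phe: 2 codons.
Pro: 4 codons.
Tyr: 2 codons.
Phe: 2 codons.
Phe: 2 codons.
4 × 2 × 4 × 2 × 2 × 2 = 256.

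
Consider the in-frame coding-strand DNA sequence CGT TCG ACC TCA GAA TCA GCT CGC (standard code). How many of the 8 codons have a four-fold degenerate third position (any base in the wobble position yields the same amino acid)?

7

Codon 1 CGT (Arg): third position 4-fold.
Codon 2 TCG (Ser): third position 4-fold.
Codon 3 ACC (Thr): third position 4-fold.
Codon 4 TCA (Ser): third position 4-fold.
Codon 5 GAA (Glu): third position 2-fold.
Codon 6 TCA (Ser): third position 4-fold.
Codon 7 GCT (Ala): third position 4-fold.
Codon 8 CGC (Arg): third position 4-fold.
Four-fold degenerate third positions: 7.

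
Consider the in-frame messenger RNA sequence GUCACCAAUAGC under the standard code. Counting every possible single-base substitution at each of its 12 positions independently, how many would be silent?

8

Codon 1 (GUC, Val): 3 synonymous substitutions.
Codon 2 (ACC, Thr): 3 synonymous substitutions.
Codon 3 (AAU, Asn): 1 synonymous substitution.
Codon 4 (AGC, Ser): 1 synonymous substitution.
Total: 3 + 3 + 1 + 1 = 8.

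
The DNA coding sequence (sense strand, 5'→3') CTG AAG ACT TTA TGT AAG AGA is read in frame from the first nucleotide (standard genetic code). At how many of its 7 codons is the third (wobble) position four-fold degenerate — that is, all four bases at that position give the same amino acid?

Codon 1 CTG (Leu): third position 4-fold.
Codon 2 AAG (Lys): third position 2-fold.
Codon 3 ACT (Thr): third position 4-fold.
Codon 4 TTA (Leu): third position 2-fold.
Codon 5 TGT (Cys): third position 2-fold.
Codon 6 AAG (Lys): third position 2-fold.
Codon 7 AGA (Arg): third position 2-fold.
Four-fold degenerate third positions: 2.

2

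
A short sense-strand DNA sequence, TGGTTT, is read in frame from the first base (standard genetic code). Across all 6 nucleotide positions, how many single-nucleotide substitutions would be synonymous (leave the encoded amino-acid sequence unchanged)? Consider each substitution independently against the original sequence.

1

Codon 1 (TGG, Trp): 0 synonymous substitutions.
Codon 2 (TTT, Phe): 1 synonymous substitution.
Total: 0 + 1 = 1.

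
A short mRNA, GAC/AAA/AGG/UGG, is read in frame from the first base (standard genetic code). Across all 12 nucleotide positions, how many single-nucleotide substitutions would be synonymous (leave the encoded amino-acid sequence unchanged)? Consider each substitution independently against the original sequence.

4

Codon 1 (GAC, Asp): 1 synonymous substitution.
Codon 2 (AAA, Lys): 1 synonymous substitution.
Codon 3 (AGG, Arg): 2 synonymous substitutions.
Codon 4 (UGG, Trp): 0 synonymous substitutions.
Total: 1 + 1 + 2 + 0 = 4.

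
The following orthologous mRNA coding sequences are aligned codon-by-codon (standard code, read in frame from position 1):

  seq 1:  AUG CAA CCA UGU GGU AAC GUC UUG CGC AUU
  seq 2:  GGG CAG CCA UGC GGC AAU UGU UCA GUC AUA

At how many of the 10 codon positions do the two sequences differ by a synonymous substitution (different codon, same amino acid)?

Codon 1: AUG Met / GGG Gly — nonsynonymous.
Codon 2: CAA Gln / CAG Gln — synonymous.
Codon 3: CCA Pro / CCA Pro — identical.
Codon 4: UGU Cys / UGC Cys — synonymous.
Codon 5: GGU Gly / GGC Gly — synonymous.
Codon 6: AAC Asn / AAU Asn — synonymous.
Codon 7: GUC Val / UGU Cys — nonsynonymous.
Codon 8: UUG Leu / UCA Ser — nonsynonymous.
Codon 9: CGC Arg / GUC Val — nonsynonymous.
Codon 10: AUU Ile / AUA Ile — synonymous.
Synonymous differences: 5.

5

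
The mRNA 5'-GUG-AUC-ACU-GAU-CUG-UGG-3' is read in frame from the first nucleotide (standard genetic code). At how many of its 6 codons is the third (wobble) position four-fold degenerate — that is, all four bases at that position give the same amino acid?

3

Codon 1 GUG (Val): third position 4-fold.
Codon 2 AUC (Ile): third position 3-fold.
Codon 3 ACU (Thr): third position 4-fold.
Codon 4 GAU (Asp): third position 2-fold.
Codon 5 CUG (Leu): third position 4-fold.
Codon 6 UGG (Trp): third position 1-fold.
Four-fold degenerate third positions: 3.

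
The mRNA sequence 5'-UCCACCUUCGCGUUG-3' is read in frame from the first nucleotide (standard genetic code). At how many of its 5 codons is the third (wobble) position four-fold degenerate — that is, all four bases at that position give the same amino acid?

Codon 1 UCC (Ser): third position 4-fold.
Codon 2 ACC (Thr): third position 4-fold.
Codon 3 UUC (Phe): third position 2-fold.
Codon 4 GCG (Ala): third position 4-fold.
Codon 5 UUG (Leu): third position 2-fold.
Four-fold degenerate third positions: 3.

3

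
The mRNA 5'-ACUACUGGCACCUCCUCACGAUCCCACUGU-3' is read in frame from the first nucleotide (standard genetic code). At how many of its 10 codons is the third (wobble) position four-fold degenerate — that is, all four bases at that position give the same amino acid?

8

Codon 1 ACU (Thr): third position 4-fold.
Codon 2 ACU (Thr): third position 4-fold.
Codon 3 GGC (Gly): third position 4-fold.
Codon 4 ACC (Thr): third position 4-fold.
Codon 5 UCC (Ser): third position 4-fold.
Codon 6 UCA (Ser): third position 4-fold.
Codon 7 CGA (Arg): third position 4-fold.
Codon 8 UCC (Ser): third position 4-fold.
Codon 9 CAC (His): third position 2-fold.
Codon 10 UGU (Cys): third position 2-fold.
Four-fold degenerate third positions: 8.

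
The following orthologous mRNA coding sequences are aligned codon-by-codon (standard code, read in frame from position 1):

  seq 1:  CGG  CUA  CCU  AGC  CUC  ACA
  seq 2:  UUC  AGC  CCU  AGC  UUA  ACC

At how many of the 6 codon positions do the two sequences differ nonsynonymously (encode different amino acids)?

Codon 1: CGG Arg / UUC Phe — nonsynonymous.
Codon 2: CUA Leu / AGC Ser — nonsynonymous.
Codon 3: CCU Pro / CCU Pro — identical.
Codon 4: AGC Ser / AGC Ser — identical.
Codon 5: CUC Leu / UUA Leu — synonymous.
Codon 6: ACA Thr / ACC Thr — synonymous.
Nonsynonymous differences: 2.

2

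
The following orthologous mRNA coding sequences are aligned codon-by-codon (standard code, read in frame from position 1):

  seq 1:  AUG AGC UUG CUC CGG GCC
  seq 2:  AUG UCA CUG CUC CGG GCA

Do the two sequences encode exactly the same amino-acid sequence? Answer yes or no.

Codon 1: AUG Met / AUG Met — identical.
Codon 2: AGC Ser / UCA Ser — synonymous.
Codon 3: UUG Leu / CUG Leu — synonymous.
Codon 4: CUC Leu / CUC Leu — identical.
Codon 5: CGG Arg / CGG Arg — identical.
Codon 6: GCC Ala / GCA Ala — synonymous.
Nonsynonymous differences: 0 → same protein.

yes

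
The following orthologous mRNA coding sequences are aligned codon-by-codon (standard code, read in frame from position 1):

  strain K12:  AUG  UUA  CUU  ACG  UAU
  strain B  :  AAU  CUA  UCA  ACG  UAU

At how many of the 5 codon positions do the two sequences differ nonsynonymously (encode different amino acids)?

2

Codon 1: AUG Met / AAU Asn — nonsynonymous.
Codon 2: UUA Leu / CUA Leu — synonymous.
Codon 3: CUU Leu / UCA Ser — nonsynonymous.
Codon 4: ACG Thr / ACG Thr — identical.
Codon 5: UAU Tyr / UAU Tyr — identical.
Nonsynonymous differences: 2.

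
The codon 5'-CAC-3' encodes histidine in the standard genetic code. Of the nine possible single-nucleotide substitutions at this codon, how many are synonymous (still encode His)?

Position 1: none → 0 synonymous.
Position 2: none → 0 synonymous.
Position 3: CAT → 1 synonymous.
Total: 0 + 0 + 1 = 1.

1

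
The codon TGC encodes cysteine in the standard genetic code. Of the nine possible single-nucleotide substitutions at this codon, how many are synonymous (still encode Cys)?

Position 1: none → 0 synonymous.
Position 2: none → 0 synonymous.
Position 3: TGT → 1 synonymous.
Total: 0 + 0 + 1 = 1.

1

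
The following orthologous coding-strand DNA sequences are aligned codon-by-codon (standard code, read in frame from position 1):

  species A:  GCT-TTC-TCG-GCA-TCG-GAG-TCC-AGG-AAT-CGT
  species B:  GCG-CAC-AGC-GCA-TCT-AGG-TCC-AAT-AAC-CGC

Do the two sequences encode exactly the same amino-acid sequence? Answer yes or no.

no

Codon 1: GCT Ala / GCG Ala — synonymous.
Codon 2: TTC Phe / CAC His — nonsynonymous.
Codon 3: TCG Ser / AGC Ser — synonymous.
Codon 4: GCA Ala / GCA Ala — identical.
Codon 5: TCG Ser / TCT Ser — synonymous.
Codon 6: GAG Glu / AGG Arg — nonsynonymous.
Codon 7: TCC Ser / TCC Ser — identical.
Codon 8: AGG Arg / AAT Asn — nonsynonymous.
Codon 9: AAT Asn / AAC Asn — synonymous.
Codon 10: CGT Arg / CGC Arg — synonymous.
Nonsynonymous differences: 3 → different protein.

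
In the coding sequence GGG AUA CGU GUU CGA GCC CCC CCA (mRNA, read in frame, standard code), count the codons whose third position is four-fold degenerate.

7

Codon 1 GGG (Gly): third position 4-fold.
Codon 2 AUA (Ile): third position 3-fold.
Codon 3 CGU (Arg): third position 4-fold.
Codon 4 GUU (Val): third position 4-fold.
Codon 5 CGA (Arg): third position 4-fold.
Codon 6 GCC (Ala): third position 4-fold.
Codon 7 CCC (Pro): third position 4-fold.
Codon 8 CCA (Pro): third position 4-fold.
Four-fold degenerate third positions: 7.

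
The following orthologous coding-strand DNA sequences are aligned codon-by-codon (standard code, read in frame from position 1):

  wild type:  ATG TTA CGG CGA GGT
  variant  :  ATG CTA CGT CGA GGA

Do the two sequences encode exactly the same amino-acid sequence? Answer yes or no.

Codon 1: ATG Met / ATG Met — identical.
Codon 2: TTA Leu / CTA Leu — synonymous.
Codon 3: CGG Arg / CGT Arg — synonymous.
Codon 4: CGA Arg / CGA Arg — identical.
Codon 5: GGT Gly / GGA Gly — synonymous.
Nonsynonymous differences: 0 → same protein.

yes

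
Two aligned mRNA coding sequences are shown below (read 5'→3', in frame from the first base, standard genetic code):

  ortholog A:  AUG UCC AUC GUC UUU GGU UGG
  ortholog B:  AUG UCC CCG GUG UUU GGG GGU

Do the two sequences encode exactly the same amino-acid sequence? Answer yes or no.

Codon 1: AUG Met / AUG Met — identical.
Codon 2: UCC Ser / UCC Ser — identical.
Codon 3: AUC Ile / CCG Pro — nonsynonymous.
Codon 4: GUC Val / GUG Val — synonymous.
Codon 5: UUU Phe / UUU Phe — identical.
Codon 6: GGU Gly / GGG Gly — synonymous.
Codon 7: UGG Trp / GGU Gly — nonsynonymous.
Nonsynonymous differences: 2 → different protein.

no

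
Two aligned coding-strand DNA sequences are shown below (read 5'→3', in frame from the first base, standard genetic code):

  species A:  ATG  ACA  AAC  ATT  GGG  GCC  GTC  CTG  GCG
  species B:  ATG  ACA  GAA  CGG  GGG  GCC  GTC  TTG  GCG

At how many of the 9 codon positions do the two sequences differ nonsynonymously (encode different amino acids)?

Codon 1: ATG Met / ATG Met — identical.
Codon 2: ACA Thr / ACA Thr — identical.
Codon 3: AAC Asn / GAA Glu — nonsynonymous.
Codon 4: ATT Ile / CGG Arg — nonsynonymous.
Codon 5: GGG Gly / GGG Gly — identical.
Codon 6: GCC Ala / GCC Ala — identical.
Codon 7: GTC Val / GTC Val — identical.
Codon 8: CTG Leu / TTG Leu — synonymous.
Codon 9: GCG Ala / GCG Ala — identical.
Nonsynonymous differences: 2.

2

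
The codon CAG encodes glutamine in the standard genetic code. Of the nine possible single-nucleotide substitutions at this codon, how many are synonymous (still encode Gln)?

1

Position 1: none → 0 synonymous.
Position 2: none → 0 synonymous.
Position 3: CAA → 1 synonymous.
Total: 0 + 0 + 1 = 1.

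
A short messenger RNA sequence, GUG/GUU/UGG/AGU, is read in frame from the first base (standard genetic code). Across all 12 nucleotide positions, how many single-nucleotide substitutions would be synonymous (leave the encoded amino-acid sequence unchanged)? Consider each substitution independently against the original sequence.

Codon 1 (GUG, Val): 3 synonymous substitutions.
Codon 2 (GUU, Val): 3 synonymous substitutions.
Codon 3 (UGG, Trp): 0 synonymous substitutions.
Codon 4 (AGU, Ser): 1 synonymous substitution.
Total: 3 + 3 + 0 + 1 = 7.

7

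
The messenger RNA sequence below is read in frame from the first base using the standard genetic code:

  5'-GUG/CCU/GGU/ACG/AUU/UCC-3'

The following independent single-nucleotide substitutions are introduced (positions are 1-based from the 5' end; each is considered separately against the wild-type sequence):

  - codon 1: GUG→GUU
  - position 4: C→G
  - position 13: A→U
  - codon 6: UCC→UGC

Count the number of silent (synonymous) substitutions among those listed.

Codon 1: GUG (Val) → GUU (Val) — synonymous.
Codon 2: CCU (Pro) → GCU (Ala) — missense.
Codon 5: AUU (Ile) → UUU (Phe) — missense.
Codon 6: UCC (Ser) → UGC (Cys) — missense.
Synonymous: 1 of 4.

1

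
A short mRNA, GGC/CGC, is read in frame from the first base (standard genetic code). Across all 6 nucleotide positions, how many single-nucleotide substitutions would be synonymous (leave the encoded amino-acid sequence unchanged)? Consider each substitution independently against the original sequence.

6

Codon 1 (GGC, Gly): 3 synonymous substitutions.
Codon 2 (CGC, Arg): 3 synonymous substitutions.
Total: 3 + 3 = 6.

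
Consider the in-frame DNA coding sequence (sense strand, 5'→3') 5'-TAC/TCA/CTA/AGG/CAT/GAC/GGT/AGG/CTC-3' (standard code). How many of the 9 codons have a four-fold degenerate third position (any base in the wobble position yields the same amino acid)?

Codon 1 TAC (Tyr): third position 2-fold.
Codon 2 TCA (Ser): third position 4-fold.
Codon 3 CTA (Leu): third position 4-fold.
Codon 4 AGG (Arg): third position 2-fold.
Codon 5 CAT (His): third position 2-fold.
Codon 6 GAC (Asp): third position 2-fold.
Codon 7 GGT (Gly): third position 4-fold.
Codon 8 AGG (Arg): third position 2-fold.
Codon 9 CTC (Leu): third position 4-fold.
Four-fold degenerate third positions: 4.

4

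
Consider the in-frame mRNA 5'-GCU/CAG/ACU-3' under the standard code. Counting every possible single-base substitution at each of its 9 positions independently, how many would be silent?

7

Codon 1 (GCU, Ala): 3 synonymous substitutions.
Codon 2 (CAG, Gln): 1 synonymous substitution.
Codon 3 (ACU, Thr): 3 synonymous substitutions.
Total: 3 + 1 + 3 = 7.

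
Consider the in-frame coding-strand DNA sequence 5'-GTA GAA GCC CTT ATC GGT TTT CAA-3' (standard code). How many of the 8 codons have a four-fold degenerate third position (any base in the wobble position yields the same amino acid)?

Codon 1 GTA (Val): third position 4-fold.
Codon 2 GAA (Glu): third position 2-fold.
Codon 3 GCC (Ala): third position 4-fold.
Codon 4 CTT (Leu): third position 4-fold.
Codon 5 ATC (Ile): third position 3-fold.
Codon 6 GGT (Gly): third position 4-fold.
Codon 7 TTT (Phe): third position 2-fold.
Codon 8 CAA (Gln): third position 2-fold.
Four-fold degenerate third positions: 4.

4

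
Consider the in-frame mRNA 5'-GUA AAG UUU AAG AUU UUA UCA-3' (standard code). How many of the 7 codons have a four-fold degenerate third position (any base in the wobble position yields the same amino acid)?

Codon 1 GUA (Val): third position 4-fold.
Codon 2 AAG (Lys): third position 2-fold.
Codon 3 UUU (Phe): third position 2-fold.
Codon 4 AAG (Lys): third position 2-fold.
Codon 5 AUU (Ile): third position 3-fold.
Codon 6 UUA (Leu): third position 2-fold.
Codon 7 UCA (Ser): third position 4-fold.
Four-fold degenerate third positions: 2.

2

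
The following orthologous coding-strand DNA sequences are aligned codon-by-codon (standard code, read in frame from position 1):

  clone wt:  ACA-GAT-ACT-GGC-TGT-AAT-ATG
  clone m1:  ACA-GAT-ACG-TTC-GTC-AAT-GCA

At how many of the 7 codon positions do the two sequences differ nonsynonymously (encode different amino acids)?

3

Codon 1: ACA Thr / ACA Thr — identical.
Codon 2: GAT Asp / GAT Asp — identical.
Codon 3: ACT Thr / ACG Thr — synonymous.
Codon 4: GGC Gly / TTC Phe — nonsynonymous.
Codon 5: TGT Cys / GTC Val — nonsynonymous.
Codon 6: AAT Asn / AAT Asn — identical.
Codon 7: ATG Met / GCA Ala — nonsynonymous.
Nonsynonymous differences: 3.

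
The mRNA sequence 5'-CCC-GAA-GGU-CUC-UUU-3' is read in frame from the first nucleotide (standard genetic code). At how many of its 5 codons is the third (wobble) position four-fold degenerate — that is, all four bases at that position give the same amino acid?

Codon 1 CCC (Pro): third position 4-fold.
Codon 2 GAA (Glu): third position 2-fold.
Codon 3 GGU (Gly): third position 4-fold.
Codon 4 CUC (Leu): third position 4-fold.
Codon 5 UUU (Phe): third position 2-fold.
Four-fold degenerate third positions: 3.

3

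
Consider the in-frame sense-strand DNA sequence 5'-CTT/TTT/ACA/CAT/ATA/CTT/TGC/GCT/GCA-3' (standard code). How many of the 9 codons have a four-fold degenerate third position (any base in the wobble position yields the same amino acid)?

5

Codon 1 CTT (Leu): third position 4-fold.
Codon 2 TTT (Phe): third position 2-fold.
Codon 3 ACA (Thr): third position 4-fold.
Codon 4 CAT (His): third position 2-fold.
Codon 5 ATA (Ile): third position 3-fold.
Codon 6 CTT (Leu): third position 4-fold.
Codon 7 TGC (Cys): third position 2-fold.
Codon 8 GCT (Ala): third position 4-fold.
Codon 9 GCA (Ala): third position 4-fold.
Four-fold degenerate third positions: 5.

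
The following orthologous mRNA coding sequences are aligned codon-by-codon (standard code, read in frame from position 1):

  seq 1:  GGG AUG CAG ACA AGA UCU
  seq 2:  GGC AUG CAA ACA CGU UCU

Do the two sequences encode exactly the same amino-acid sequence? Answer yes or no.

yes

Codon 1: GGG Gly / GGC Gly — synonymous.
Codon 2: AUG Met / AUG Met — identical.
Codon 3: CAG Gln / CAA Gln — synonymous.
Codon 4: ACA Thr / ACA Thr — identical.
Codon 5: AGA Arg / CGU Arg — synonymous.
Codon 6: UCU Ser / UCU Ser — identical.
Nonsynonymous differences: 0 → same protein.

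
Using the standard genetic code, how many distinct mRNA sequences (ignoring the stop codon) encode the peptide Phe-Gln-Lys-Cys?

16

Phe: 2 codons.
Gln: 2 codons.
Lys: 2 codons.
Cys: 2 codons.
2 × 2 × 2 × 2 = 16.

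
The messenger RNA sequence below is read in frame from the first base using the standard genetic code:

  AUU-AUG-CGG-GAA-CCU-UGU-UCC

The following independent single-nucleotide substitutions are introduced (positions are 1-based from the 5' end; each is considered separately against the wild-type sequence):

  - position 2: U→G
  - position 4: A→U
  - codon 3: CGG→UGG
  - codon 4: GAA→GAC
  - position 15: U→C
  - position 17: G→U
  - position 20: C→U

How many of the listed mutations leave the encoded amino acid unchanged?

1

Codon 1: AUU (Ile) → AGU (Ser) — missense.
Codon 2: AUG (Met) → UUG (Leu) — missense.
Codon 3: CGG (Arg) → UGG (Trp) — missense.
Codon 4: GAA (Glu) → GAC (Asp) — missense.
Codon 5: CCU (Pro) → CCC (Pro) — synonymous.
Codon 6: UGU (Cys) → UUU (Phe) — missense.
Codon 7: UCC (Ser) → UUC (Phe) — missense.
Synonymous: 1 of 7.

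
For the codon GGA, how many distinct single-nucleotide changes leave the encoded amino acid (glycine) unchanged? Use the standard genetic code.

Position 1: none → 0 synonymous.
Position 2: none → 0 synonymous.
Position 3: GGT, GGC, GGG → 3 synonymous.
Total: 0 + 0 + 3 = 3.

3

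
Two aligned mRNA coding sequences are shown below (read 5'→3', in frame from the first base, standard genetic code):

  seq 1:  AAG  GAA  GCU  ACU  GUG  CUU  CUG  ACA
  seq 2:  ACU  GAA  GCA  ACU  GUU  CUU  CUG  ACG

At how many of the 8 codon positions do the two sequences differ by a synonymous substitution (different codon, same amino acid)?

3

Codon 1: AAG Lys / ACU Thr — nonsynonymous.
Codon 2: GAA Glu / GAA Glu — identical.
Codon 3: GCU Ala / GCA Ala — synonymous.
Codon 4: ACU Thr / ACU Thr — identical.
Codon 5: GUG Val / GUU Val — synonymous.
Codon 6: CUU Leu / CUU Leu — identical.
Codon 7: CUG Leu / CUG Leu — identical.
Codon 8: ACA Thr / ACG Thr — synonymous.
Synonymous differences: 3.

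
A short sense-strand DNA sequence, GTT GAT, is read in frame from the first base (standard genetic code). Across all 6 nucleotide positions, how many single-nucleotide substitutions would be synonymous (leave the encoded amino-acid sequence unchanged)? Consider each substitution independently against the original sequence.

4

Codon 1 (GTT, Val): 3 synonymous substitutions.
Codon 2 (GAT, Asp): 1 synonymous substitution.
Total: 3 + 1 = 4.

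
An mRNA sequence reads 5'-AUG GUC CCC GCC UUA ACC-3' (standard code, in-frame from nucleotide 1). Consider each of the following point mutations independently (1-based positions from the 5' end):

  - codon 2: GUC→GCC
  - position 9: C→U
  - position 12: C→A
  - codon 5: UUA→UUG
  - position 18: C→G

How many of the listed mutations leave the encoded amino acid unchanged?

4

Codon 2: GUC (Val) → GCC (Ala) — missense.
Codon 3: CCC (Pro) → CCU (Pro) — synonymous.
Codon 4: GCC (Ala) → GCA (Ala) — synonymous.
Codon 5: UUA (Leu) → UUG (Leu) — synonymous.
Codon 6: ACC (Thr) → ACG (Thr) — synonymous.
Synonymous: 4 of 5.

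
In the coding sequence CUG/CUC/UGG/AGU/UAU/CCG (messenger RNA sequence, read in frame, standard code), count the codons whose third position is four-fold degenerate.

3

Codon 1 CUG (Leu): third position 4-fold.
Codon 2 CUC (Leu): third position 4-fold.
Codon 3 UGG (Trp): third position 1-fold.
Codon 4 AGU (Ser): third position 2-fold.
Codon 5 UAU (Tyr): third position 2-fold.
Codon 6 CCG (Pro): third position 4-fold.
Four-fold degenerate third positions: 3.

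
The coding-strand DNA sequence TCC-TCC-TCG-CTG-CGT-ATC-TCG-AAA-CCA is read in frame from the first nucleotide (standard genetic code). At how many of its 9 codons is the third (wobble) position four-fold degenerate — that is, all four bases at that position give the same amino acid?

Codon 1 TCC (Ser): third position 4-fold.
Codon 2 TCC (Ser): third position 4-fold.
Codon 3 TCG (Ser): third position 4-fold.
Codon 4 CTG (Leu): third position 4-fold.
Codon 5 CGT (Arg): third position 4-fold.
Codon 6 ATC (Ile): third position 3-fold.
Codon 7 TCG (Ser): third position 4-fold.
Codon 8 AAA (Lys): third position 2-fold.
Codon 9 CCA (Pro): third position 4-fold.
Four-fold degenerate third positions: 7.

7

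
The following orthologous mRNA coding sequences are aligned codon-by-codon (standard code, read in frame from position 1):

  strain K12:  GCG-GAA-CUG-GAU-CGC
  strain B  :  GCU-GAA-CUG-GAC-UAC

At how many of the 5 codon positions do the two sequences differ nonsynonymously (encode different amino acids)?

1

Codon 1: GCG Ala / GCU Ala — synonymous.
Codon 2: GAA Glu / GAA Glu — identical.
Codon 3: CUG Leu / CUG Leu — identical.
Codon 4: GAU Asp / GAC Asp — synonymous.
Codon 5: CGC Arg / UAC Tyr — nonsynonymous.
Nonsynonymous differences: 1.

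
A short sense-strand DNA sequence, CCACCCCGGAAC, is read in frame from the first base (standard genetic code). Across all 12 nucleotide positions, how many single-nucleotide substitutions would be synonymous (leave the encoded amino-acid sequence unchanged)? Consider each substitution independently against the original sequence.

Codon 1 (CCA, Pro): 3 synonymous substitutions.
Codon 2 (CCC, Pro): 3 synonymous substitutions.
Codon 3 (CGG, Arg): 4 synonymous substitutions.
Codon 4 (AAC, Asn): 1 synonymous substitution.
Total: 3 + 3 + 4 + 1 = 11.

11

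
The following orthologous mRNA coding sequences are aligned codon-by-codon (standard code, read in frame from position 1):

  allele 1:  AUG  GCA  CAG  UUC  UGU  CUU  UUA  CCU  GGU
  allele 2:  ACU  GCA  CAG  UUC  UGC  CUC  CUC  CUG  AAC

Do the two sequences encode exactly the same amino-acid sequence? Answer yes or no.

Codon 1: AUG Met / ACU Thr — nonsynonymous.
Codon 2: GCA Ala / GCA Ala — identical.
Codon 3: CAG Gln / CAG Gln — identical.
Codon 4: UUC Phe / UUC Phe — identical.
Codon 5: UGU Cys / UGC Cys — synonymous.
Codon 6: CUU Leu / CUC Leu — synonymous.
Codon 7: UUA Leu / CUC Leu — synonymous.
Codon 8: CCU Pro / CUG Leu — nonsynonymous.
Codon 9: GGU Gly / AAC Asn — nonsynonymous.
Nonsynonymous differences: 3 → different protein.

no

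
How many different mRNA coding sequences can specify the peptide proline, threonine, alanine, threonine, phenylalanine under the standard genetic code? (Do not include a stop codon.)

Pro: 4 codons.
Thr: 4 codons.
Ala: 4 codons.
Thr: 4 codons.
Phe: 2 codons.
4 × 4 × 4 × 4 × 2 = 512.

512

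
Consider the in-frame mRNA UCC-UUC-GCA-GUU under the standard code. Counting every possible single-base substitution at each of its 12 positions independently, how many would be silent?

Codon 1 (UCC, Ser): 3 synonymous substitutions.
Codon 2 (UUC, Phe): 1 synonymous substitution.
Codon 3 (GCA, Ala): 3 synonymous substitutions.
Codon 4 (GUU, Val): 3 synonymous substitutions.
Total: 3 + 1 + 3 + 3 = 10.

10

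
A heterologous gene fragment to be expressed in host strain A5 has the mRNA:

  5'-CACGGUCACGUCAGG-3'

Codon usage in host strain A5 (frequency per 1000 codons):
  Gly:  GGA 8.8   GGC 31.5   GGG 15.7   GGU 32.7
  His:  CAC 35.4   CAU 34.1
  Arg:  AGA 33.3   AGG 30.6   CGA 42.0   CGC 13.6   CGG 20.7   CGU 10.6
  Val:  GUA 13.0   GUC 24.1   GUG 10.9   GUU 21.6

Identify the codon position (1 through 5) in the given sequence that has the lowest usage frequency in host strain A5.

Codon 1 CAC (His): 35.4 per 1000.
Codon 2 GGU (Gly): 32.7 per 1000.
Codon 3 CAC (His): 35.4 per 1000.
Codon 4 GUC (Val): 24.1 per 1000.
Codon 5 AGG (Arg): 30.6 per 1000.
Lowest frequency is 24.1 at codon 4.

4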